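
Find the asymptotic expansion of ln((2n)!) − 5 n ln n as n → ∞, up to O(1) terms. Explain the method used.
ln((2n)!) − 5 n ln n = −3 n ln n + 2(ln 2 − 1) n + (1/2) ln(2π·2n) + O(1/n)

Stirling: ln((2n)!) = 2n ln(2n) − 2n + (1/2) ln(2π·2n) + O(1/n).
Expand 2n ln(2n) = 2n (ln n + ln 2) = 2n ln n + 2n ln 2.
Subtract 5n ln n: leading term is (2 − 5) n ln n = −3 n ln n. The next term is 2n ln 2 − 2n = 2(ln 2 − 1) n. Then the (1/2) ln(2π·2n) correction.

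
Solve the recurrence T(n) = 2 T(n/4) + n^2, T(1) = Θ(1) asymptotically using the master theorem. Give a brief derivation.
T(n) = Θ(n^2)

log_4 2 ≈ 0.500. f(n) = n^2 dominates n^(log_4 2) since 2 > 0.500, and the regularity condition a·f(n/b) = 2·(n/4)^2 = (2/16)·n^2 ≤ c·f(n) holds with c = 2/16 ≈ 0.125 < 1. So this is Case 3: T(n) = Θ(f(n)) = Θ(n^2).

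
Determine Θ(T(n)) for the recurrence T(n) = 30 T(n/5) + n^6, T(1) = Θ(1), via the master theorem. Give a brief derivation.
T(n) = Θ(n^6)

log_5 30 ≈ 2.113. f(n) = n^6 dominates n^(log_5 30) since 6 > 2.113, and the regularity condition a·f(n/b) = 30·(n/5)^6 = (30/15625)·n^6 ≤ c·f(n) holds with c = 30/15625 ≈ 0.00192 < 1. So this is Case 3: T(n) = Θ(f(n)) = Θ(n^6).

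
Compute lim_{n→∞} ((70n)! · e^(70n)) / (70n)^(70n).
lim = ∞

Stirling: (70n)! ~ sqrt(2π·70n) · (70n/e)^(70n). Hence
  (70n)! · e^(70n) / (70n)^(70n) ~ sqrt(2π·70n) = sqrt(2π·70) · sqrt(n) → ∞.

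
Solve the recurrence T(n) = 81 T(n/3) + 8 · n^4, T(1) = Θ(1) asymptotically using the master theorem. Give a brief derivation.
T(n) = Θ(n^4 log n)

log_3 81 = 4, and f(n) = 8 · n^4 = Θ(n^(log_3 81)). This is Case 2 of the master theorem: T(n) = Θ(f(n) · log n) = Θ(n^4 log n).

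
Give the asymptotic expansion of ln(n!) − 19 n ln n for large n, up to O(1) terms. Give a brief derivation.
ln(n!) − 19 n ln n = −18 n ln n − n + (1/2) ln(2π n) + O(1/n)

Stirling: ln((n)!) = n ln(n) − n + (1/2) ln(2π·n) + O(1/n).
Here n ln(n) = n ln n.
Subtract 19n ln n: leading term is (1 − 19) n ln n = −18 n ln n. The next term is −n. Then the (1/2) ln(2π·n) correction.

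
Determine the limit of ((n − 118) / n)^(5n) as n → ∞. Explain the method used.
lim = e^(−590)

Rewrite as (1 − 118/n)^(5n). By the standard limit (1 + x/n)^n → e^x, we have (1 − 118/n)^n → e^(−118), and raising to the 5th power gives e^(−590).
More precisely, ln[(1 − 118/n)^(5n)] = 5n · ln(1 − 118/n) = 5n · (-118/n + O(1/n^2)) = -590 + O(1/n) → -590.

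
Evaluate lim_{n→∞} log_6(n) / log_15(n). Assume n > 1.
lim = ln(15) / ln(6) = log_6(15)

Change of base: log_6(n) = ln n / ln 6 and log_15(n) = ln n / ln 15. The ratio is (ln n / ln 6) · (ln 15 / ln n) = ln 15 / ln 6, a constant independent of n. So the limit is ln 15 / ln 6 = log_6(15).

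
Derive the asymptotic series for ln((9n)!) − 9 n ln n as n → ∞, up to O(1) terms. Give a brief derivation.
ln((9n)!) − 9 n ln n = 9(ln 9 − 1) n + (1/2) ln(2π·9n) + O(1/n)

Stirling: ln((9n)!) = 9n ln(9n) − 9n + (1/2) ln(2π·9n) + O(1/n).
Since 9n ln(9n) = 9n ln n + 9n ln 9, subtracting 9n ln n cancels the n ln n term exactly. What remains is 9(ln 9 − 1) n + (1/2) ln(2π·9n) + O(1/n).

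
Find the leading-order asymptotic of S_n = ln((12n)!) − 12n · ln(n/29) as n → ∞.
S_n ~ 12n · (ln 348 − 1) + O(ln n)

Stirling: ln((12n)!) = 12n ln(12n) − 12n + O(ln n).
  S_n = 12n ln(12n) − 12n − 12n ln(n/29) + O(ln n)
      = 12n ln(12n) − 12n ln n + 12n ln 29 − 12n + O(ln n)
      = 12n ln 12 + 12n ln 29 − 12n + O(ln n)
      = 12n (ln 348 − 1) + O(ln n).
Numerically ln(348) − 1 ≈ 4.8522.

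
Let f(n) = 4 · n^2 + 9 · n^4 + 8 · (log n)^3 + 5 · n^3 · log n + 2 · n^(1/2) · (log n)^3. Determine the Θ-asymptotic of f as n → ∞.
f(n) ∈ Θ(n^4)

Compare the terms by growth order. For large n, n^a · (log n)^b dominates n^a' · (log n)^b' iff a > a', or (a = a' and b > b'). Ranking the 5 terms shows the dominant one is 9 · n^4. Hence f(n) ∈ Θ(n^4).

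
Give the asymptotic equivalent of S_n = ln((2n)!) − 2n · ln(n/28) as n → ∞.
S_n ~ 2n · (ln 56 − 1) + O(ln n)

Stirling: ln((2n)!) = 2n ln(2n) − 2n + O(ln n).
  S_n = 2n ln(2n) − 2n − 2n ln(n/28) + O(ln n)
      = 2n ln(2n) − 2n ln n + 2n ln 28 − 2n + O(ln n)
      = 2n ln 2 + 2n ln 28 − 2n + O(ln n)
      = 2n (ln 56 − 1) + O(ln n).
Numerically ln(56) − 1 ≈ 3.0254.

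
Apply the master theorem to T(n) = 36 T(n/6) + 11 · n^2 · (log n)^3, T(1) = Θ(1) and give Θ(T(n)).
T(n) = Θ(n^2 · (log n)^4)

Here log_6 36 = 2 and f(n) = 11 · n^2 · (log n)^3 = Θ(n^(log_6 36) · (log n)^3). This is the extended Case 2 of the master theorem (f matches the critical exponent up to log factors), giving T(n) = Θ(n^(log_6 36) · (log n)^(3+1)) = Θ(n^2 · (log n)^4).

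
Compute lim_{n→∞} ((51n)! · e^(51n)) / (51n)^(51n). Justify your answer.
lim = ∞

Stirling: (51n)! ~ sqrt(2π·51n) · (51n/e)^(51n). Hence
  (51n)! · e^(51n) / (51n)^(51n) ~ sqrt(2π·51n) = sqrt(2π·51) · sqrt(n) → ∞.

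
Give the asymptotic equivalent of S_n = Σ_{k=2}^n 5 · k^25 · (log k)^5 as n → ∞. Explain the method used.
S_n ~ 5 · n^26 · (log n)^5 / 26

By integral comparison, S_n = ∫_1^n 5 · x^25 · (log x)^5 dx + O(n^25 · (log n)^5). For the integral, the leading term of ∫_1^n x^25 (log x)^5 dx is n^26/26 · (log n)^5 (by repeated integration by parts; each step lowers the log-exponent and produces a relatively O(1/log n) correction). Hence S_n ~ 5 · n^26 · (log n)^5 / 26.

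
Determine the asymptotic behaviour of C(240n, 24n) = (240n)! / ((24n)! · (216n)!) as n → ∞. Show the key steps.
C(240n, 24n) ~ (10000000000/387420489)^(24n) · sqrt(5/(9π·24n))

Write N = 24n. Apply Stirling to each factorial:
  (10N)! ~ sqrt(2π·10N) · (10N/e)^(10N),
  N! ~ sqrt(2π N) · (N/e)^N,
  (9N)! ~ sqrt(2π·9N) · (9N/e)^(9N).
The exponential factors combine to (10N)^(10N) / (N^N · (9N)^(9N)) = 10^(10N)/9^(9N) = (10^10/9^9)^N = (10000000000/387420489)^N.
The square-root prefactors combine to sqrt(2π·10N) / (sqrt(2π N)·sqrt(2π·9N)) = sqrt(10 / (2π·9·N)) = sqrt(5/(9π·24n)).
Substituting N = 24n: C(240n, 24n) ~ (10000000000/387420489)^(24n) · sqrt(5/(9π·24n)).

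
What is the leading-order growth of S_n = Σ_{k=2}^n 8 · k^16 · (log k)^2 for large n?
S_n ~ 8 · n^17 · (log n)^2 / 17

By integral comparison, S_n = ∫_1^n 8 · x^16 · (log x)^2 dx + O(n^16 · (log n)^2). For the integral, the leading term of ∫_1^n x^16 (log x)^2 dx is n^17/17 · (log n)^2 (by repeated integration by parts; each step lowers the log-exponent and produces a relatively O(1/log n) correction). Hence S_n ~ 8 · n^17 · (log n)^2 / 17.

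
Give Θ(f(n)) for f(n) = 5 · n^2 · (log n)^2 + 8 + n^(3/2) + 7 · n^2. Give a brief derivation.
f(n) ∈ Θ(n^2 · (log n)^2)

Compare the terms by growth order. For large n, n^a · (log n)^b dominates n^a' · (log n)^b' iff a > a', or (a = a' and b > b'). Ranking the 4 terms shows the dominant one is 5 · n^2 · (log n)^2. Hence f(n) ∈ Θ(n^2 · (log n)^2).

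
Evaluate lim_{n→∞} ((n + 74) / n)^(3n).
lim = e^222

Rewrite as (1 + 74/n)^(3n). By the standard limit (1 + x/n)^n → e^x, we have (1 + 74/n)^n → e^74, and raising to the 3rd power gives e^222.
More precisely, ln[(1 + 74/n)^(3n)] = 3n · ln(1 + 74/n) = 3n · (74/n + O(1/n^2)) = 222 + O(1/n) → 222.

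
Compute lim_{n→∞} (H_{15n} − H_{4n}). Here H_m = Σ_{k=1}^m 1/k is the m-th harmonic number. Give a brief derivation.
lim = ln(15/4)

Euler-Maclaurin gives H_m = ln m + γ + 1/(2m) + O(1/m^2). The γ and O(1/m) terms cancel in the difference:
  H_{15n} − H_{4n} = ln(15n) − ln(4n) + O(1/n) = ln(15/4) + O(1/n).
Hence the limit is ln(15/4).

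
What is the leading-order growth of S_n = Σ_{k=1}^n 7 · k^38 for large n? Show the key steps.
S_n ~ 7 · n^39 / 39

By integral comparison (Euler-Maclaurin), Σ_{k=1}^n 7 · k^38 = 7 · ∫_0^n x^38 dx + O(n^38) = 7 · n^39/39 + O(n^38). (Equivalently, Faulhaber's formula gives the same leading term.)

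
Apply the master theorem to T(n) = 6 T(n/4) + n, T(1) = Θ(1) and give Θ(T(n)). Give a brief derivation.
T(n) = Θ(n^(log_4 6))

Master theorem: compare f(n) = n to n^(log_4 6) where log_4 6 ≈ 1.292. Since 1 < log_4 6, we have f(n) = O(n^(log_4 6 − ε)) for some ε > 0 — Case 1. Hence T(n) = Θ(n^(log_4 6)).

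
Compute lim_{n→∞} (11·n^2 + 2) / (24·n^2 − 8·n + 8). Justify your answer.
lim = 11/24

For large n the leading n^2 terms dominate both numerator and denominator. Dividing top and bottom by n^2, every other term tends to 0, leaving 11/24.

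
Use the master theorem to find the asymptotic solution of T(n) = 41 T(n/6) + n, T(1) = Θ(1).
T(n) = Θ(n^(log_6 41))

Master theorem: compare f(n) = n to n^(log_6 41) where log_6 41 ≈ 2.073. Since 1 < log_6 41, we have f(n) = O(n^(log_6 41 − ε)) for some ε > 0 — Case 1. Hence T(n) = Θ(n^(log_6 41)).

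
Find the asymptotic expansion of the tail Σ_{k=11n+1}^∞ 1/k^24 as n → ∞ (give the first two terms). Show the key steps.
Σ_{k>11n} 1/k^24 = 1/(23 · (11n)^23) − 1/(2 · (11n)^24) + O(1/(11n)^25)

Compare to the integral: ∫_{11n}^∞ x^(−24) dx = [−x^(−23)/23]_{11n}^∞ = 1/((24−1)·(11n)^23). The Euler-Maclaurin correction adds −f(11n)/2 = −1/(2·(11n)^24). Euler-Maclaurin then gives
  Σ_{k>11n} 1/k^24 = ∫_{11n}^∞ dx/x^24 − 1/(2·(11n)^24) + O(1/(11n)^25).
(Equivalently this is ζ(24) − Σ_{k≤11n} 1/k^24.)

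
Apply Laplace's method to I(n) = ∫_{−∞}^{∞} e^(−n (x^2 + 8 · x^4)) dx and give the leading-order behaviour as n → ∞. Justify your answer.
I(n) ~ sqrt(π/n)

φ(x) = x^2 + 8 · x^4 has its unique global minimum at x* = 0 (since φ'(x) = 2x + 32x^3 = 0 only at x = 0 for real x with both coefficients positive, and φ → ∞ as |x| → ∞). At x* = 0, φ(0) = 0 and φ''(0) = 2. Laplace's method then gives
  I(n) ~ sqrt(2π / (n · φ''(0))) · e^(−n φ(0)) = sqrt(2π / (2n)) = sqrt(π/n).
The 8 · x^4 term contributes only at subleading order (an O(1/n) relative correction).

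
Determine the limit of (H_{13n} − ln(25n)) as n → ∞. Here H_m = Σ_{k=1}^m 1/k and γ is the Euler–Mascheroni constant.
lim = ln(13/25) + γ

By Euler-Maclaurin, H_m = ln m + γ + O(1/m). So
  H_{13n} − ln(25n) = ln(13n) + γ − ln(25n) + O(1/n)
                       = ln(13/25) + γ + O(1/n).
Hence the limit is ln(13/25) + γ.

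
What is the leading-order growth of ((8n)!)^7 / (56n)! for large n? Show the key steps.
((8n)!)^7/(56n)! ~ ((2π·8n)^(6/2) / sqrt(7)) · 7^(−7·8n)  →  0

Write N = 8n. Stirling: N! ~ sqrt(2π N)(N/e)^N and (7N)! ~ sqrt(2π·7N)·(7N/e)^(7N).
  (N!)^7/(7N)! ~ (2π N)^(7/2) (N/e)^(7N) / [sqrt(2π·7N) (7N/e)^(7N)]
     = (2π N)^(7/2) / sqrt(2π·7N) · (N/(7N))^(7N)
     = (2π N)^((7−1)/2) / sqrt(7) · 7^(−7N).
Since 7^7 > 1, the factor 7^(−7N) decays exponentially, so the ratio → 0. Substituting N = 8n gives the stated form.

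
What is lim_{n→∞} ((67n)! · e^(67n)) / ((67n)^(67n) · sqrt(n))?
lim = sqrt(2π·67)

Stirling: (67n)! ~ sqrt(2π·67n) · (67n/e)^(67n). Hence
  (67n)! · e^(67n) / (67n)^(67n) ~ sqrt(2π·67n).
Dividing by sqrt(n): sqrt(2π·67n) / sqrt(n) = sqrt(2π·67) · n^((1−1)/2), so the limit is sqrt(2π·67).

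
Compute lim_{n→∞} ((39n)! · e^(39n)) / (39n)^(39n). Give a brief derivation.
lim = ∞

Stirling: (39n)! ~ sqrt(2π·39n) · (39n/e)^(39n). Hence
  (39n)! · e^(39n) / (39n)^(39n) ~ sqrt(2π·39n) = sqrt(2π·39) · sqrt(n) → ∞.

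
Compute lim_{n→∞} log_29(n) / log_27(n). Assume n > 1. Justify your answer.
lim = ln(27) / ln(29) = log_29(27)

Change of base: log_29(n) = ln n / ln 29 and log_27(n) = ln n / ln 27. The ratio is (ln n / ln 29) · (ln 27 / ln n) = ln 27 / ln 29, a constant independent of n. So the limit is ln 27 / ln 29 = log_29(27).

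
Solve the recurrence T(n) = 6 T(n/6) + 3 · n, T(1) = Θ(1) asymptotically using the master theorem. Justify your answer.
T(n) = Θ(n log n)

log_6 6 = 1, and f(n) = 3 · n = Θ(n^(log_6 6)). This is Case 2 of the master theorem: T(n) = Θ(f(n) · log n) = Θ(n log n).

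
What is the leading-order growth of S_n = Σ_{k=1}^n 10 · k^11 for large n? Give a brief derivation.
S_n ~ 5 · n^12 / 6

By integral comparison (Euler-Maclaurin), Σ_{k=1}^n 10 · k^11 = 10 · ∫_0^n x^11 dx + O(n^11) = 10 · n^12/12 = 5 · n^12 / 6 + O(n^11). (Equivalently, Faulhaber's formula gives the same leading term.)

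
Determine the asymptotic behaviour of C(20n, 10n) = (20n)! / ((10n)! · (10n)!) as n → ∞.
C(20n, 10n) ~ (4)^(10n) · sqrt(1/(π·10n))

Write N = 10n. Apply Stirling to each factorial:
  (2N)! ~ sqrt(2π·2N) · (2N/e)^(2N),
  N! ~ sqrt(2π N) · (N/e)^N,
  (1N)! ~ sqrt(2π·1N) · (1N/e)^(1N).
The exponential factors combine to (2N)^(2N) / (N^N · (1N)^(1N)) = 2^(2N)/1^(1N) = (2^2/1^1)^N = (4)^N.
The square-root prefactors combine to sqrt(2π·2N) / (sqrt(2π N)·sqrt(2π·1N)) = sqrt(2 / (2π·1·N)) = sqrt(1/(π·10n)).
Substituting N = 10n: C(20n, 10n) ~ (4)^(10n) · sqrt(1/(π·10n)).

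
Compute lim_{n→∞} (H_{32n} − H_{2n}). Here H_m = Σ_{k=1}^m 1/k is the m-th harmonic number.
lim = ln(32/2) = ln 16

Euler-Maclaurin gives H_m = ln m + γ + 1/(2m) + O(1/m^2). The γ and O(1/m) terms cancel in the difference:
  H_{32n} − H_{2n} = ln(32n) − ln(2n) + O(1/n) = ln(32/2) + O(1/n).
Hence the limit is ln(32/2) = ln 16.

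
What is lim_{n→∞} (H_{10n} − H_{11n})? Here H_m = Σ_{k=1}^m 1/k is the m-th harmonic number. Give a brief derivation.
lim = ln(10/11)

Euler-Maclaurin gives H_m = ln m + γ + 1/(2m) + O(1/m^2). The γ and O(1/m) terms cancel in the difference:
  H_{10n} − H_{11n} = ln(10n) − ln(11n) + O(1/n) = ln(10/11) + O(1/n).
Hence the limit is ln(10/11).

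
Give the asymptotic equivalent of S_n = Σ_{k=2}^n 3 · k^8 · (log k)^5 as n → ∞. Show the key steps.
S_n ~ n^9 · (log n)^5 / 3

By integral comparison, S_n = ∫_1^n 3 · x^8 · (log x)^5 dx + O(n^8 · (log n)^5). For the integral, the leading term of ∫_1^n x^8 (log x)^5 dx is n^9/9 · (log n)^5 (by repeated integration by parts; each step lowers the log-exponent and produces a relatively O(1/log n) correction). Hence S_n ~ n^9 · (log n)^5 / 3.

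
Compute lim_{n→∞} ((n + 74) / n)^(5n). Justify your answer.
lim = e^370

Rewrite as (1 + 74/n)^(5n). By the standard limit (1 + x/n)^n → e^x, we have (1 + 74/n)^n → e^74, and raising to the 5th power gives e^370.
More precisely, ln[(1 + 74/n)^(5n)] = 5n · ln(1 + 74/n) = 5n · (74/n + O(1/n^2)) = 370 + O(1/n) → 370.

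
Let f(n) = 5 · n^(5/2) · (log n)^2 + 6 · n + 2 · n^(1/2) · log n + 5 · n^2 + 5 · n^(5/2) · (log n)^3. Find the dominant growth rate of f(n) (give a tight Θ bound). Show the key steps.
f(n) ∈ Θ(n^(5/2) · (log n)^3)

Compare the terms by growth order. For large n, n^a · (log n)^b dominates n^a' · (log n)^b' iff a > a', or (a = a' and b > b'). Ranking the 5 terms shows the dominant one is 5 · n^(5/2) · (log n)^3. Hence f(n) ∈ Θ(n^(5/2) · (log n)^3).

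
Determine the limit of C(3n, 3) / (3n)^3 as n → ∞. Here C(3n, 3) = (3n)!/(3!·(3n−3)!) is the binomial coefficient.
lim = 1/3! = 1/6

With N = 3n → ∞: C(N, 3) / N^3 = [N(N−1)…(N−2)] / (3! · N^3) = (1/3!) · 1 · (1 − 1/(3n)) · (1 − 2/(3n)). Each factor → 1 as N → ∞, so the limit is 1/3! = 1/6.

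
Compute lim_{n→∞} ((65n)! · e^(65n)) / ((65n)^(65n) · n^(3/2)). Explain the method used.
lim = 0

Stirling: (65n)! ~ sqrt(2π·65n) · (65n/e)^(65n). Hence
  (65n)! · e^(65n) / (65n)^(65n) ~ sqrt(2π·65n).
Dividing by n^(3/2): sqrt(2π·65n) / n^(3/2) = sqrt(2π·65) · n^((1−3)/2), so the expression behaves like sqrt(2π·65) · n^((1−3)/2) → 0.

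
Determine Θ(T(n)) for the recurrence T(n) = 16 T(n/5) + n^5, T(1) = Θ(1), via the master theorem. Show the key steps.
T(n) = Θ(n^5)

log_5 16 ≈ 1.723. f(n) = n^5 dominates n^(log_5 16) since 5 > 1.723, and the regularity condition a·f(n/b) = 16·(n/5)^5 = (16/3125)·n^5 ≤ c·f(n) holds with c = 16/3125 ≈ 0.00512 < 1. So this is Case 3: T(n) = Θ(f(n)) = Θ(n^5).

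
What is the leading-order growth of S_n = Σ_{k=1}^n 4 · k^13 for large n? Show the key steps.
S_n ~ 2 · n^14 / 7

By integral comparison (Euler-Maclaurin), Σ_{k=1}^n 4 · k^13 = 4 · ∫_0^n x^13 dx + O(n^13) = 4 · n^14/14 = 2 · n^14 / 7 + O(n^13). (Equivalently, Faulhaber's formula gives the same leading term.)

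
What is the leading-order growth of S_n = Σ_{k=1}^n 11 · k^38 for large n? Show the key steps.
S_n ~ 11 · n^39 / 39

By integral comparison (Euler-Maclaurin), Σ_{k=1}^n 11 · k^38 = 11 · ∫_0^n x^38 dx + O(n^38) = 11 · n^39/39 + O(n^38). (Equivalently, Faulhaber's formula gives the same leading term.)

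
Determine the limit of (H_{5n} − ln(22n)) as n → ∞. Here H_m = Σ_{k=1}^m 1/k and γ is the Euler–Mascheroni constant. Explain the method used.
lim = ln(5/22) + γ

By Euler-Maclaurin, H_m = ln m + γ + O(1/m). So
  H_{5n} − ln(22n) = ln(5n) + γ − ln(22n) + O(1/n)
                       = ln(5/22) + γ + O(1/n).
Hence the limit is ln(5/22) + γ.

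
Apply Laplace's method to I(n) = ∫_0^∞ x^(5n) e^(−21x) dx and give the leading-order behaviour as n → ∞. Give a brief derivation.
I(n) ~ (sqrt(2π·5n) / 21) · (5n/(21e))^(5n)

Write the integrand as exp(5n ln x − 21x) and set f(x) = 5n ln x − 21x. Then f'(x) = 5n/x − 21 = 0 at x* = 5n/21, and f''(x*) = −5n/x*^2 = −21^2/(5n). Laplace's method (interior maximum) gives
  I(n) ~ e^(f(x*)) · sqrt(2π / |f''(x*)|)
        = exp(5n ln(5n/21) − 5n) · sqrt(2π · 5n / 21^2)
        = (5n/21)^(5n) e^(−5n) · sqrt(2π·5n) / 21
        = (sqrt(2π·5n) / 21) · (5n/(21e))^(5n).
This matches Γ(5n+1)/21^(5n+1) with Stirling applied to Γ.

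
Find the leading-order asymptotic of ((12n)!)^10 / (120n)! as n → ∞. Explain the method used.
((12n)!)^10/(120n)! ~ ((2π·12n)^(9/2) / sqrt(10)) · 10^(−10·12n)  →  0

Write N = 12n. Stirling: N! ~ sqrt(2π N)(N/e)^N and (10N)! ~ sqrt(2π·10N)·(10N/e)^(10N).
  (N!)^10/(10N)! ~ (2π N)^(10/2) (N/e)^(10N) / [sqrt(2π·10N) (10N/e)^(10N)]
     = (2π N)^(10/2) / sqrt(2π·10N) · (N/(10N))^(10N)
     = (2π N)^((10−1)/2) / sqrt(10) · 10^(−10N).
Since 10^10 > 1, the factor 10^(−10N) decays exponentially, so the ratio → 0. Substituting N = 12n gives the stated form.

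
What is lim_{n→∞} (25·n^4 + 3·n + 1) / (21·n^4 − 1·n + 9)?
lim = 25/21

For large n the leading n^4 terms dominate both numerator and denominator. Dividing top and bottom by n^4, every other term tends to 0, leaving 25/21.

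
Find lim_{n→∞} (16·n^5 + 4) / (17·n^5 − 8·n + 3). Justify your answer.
lim = 16/17

For large n the leading n^5 terms dominate both numerator and denominator. Dividing top and bottom by n^5, every other term tends to 0, leaving 16/17.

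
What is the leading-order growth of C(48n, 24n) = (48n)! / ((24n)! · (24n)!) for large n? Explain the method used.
C(48n, 24n) ~ (4)^(24n) · sqrt(1/(π·24n))

Write N = 24n. Apply Stirling to each factorial:
  (2N)! ~ sqrt(2π·2N) · (2N/e)^(2N),
  N! ~ sqrt(2π N) · (N/e)^N,
  (1N)! ~ sqrt(2π·1N) · (1N/e)^(1N).
The exponential factors combine to (2N)^(2N) / (N^N · (1N)^(1N)) = 2^(2N)/1^(1N) = (2^2/1^1)^N = (4)^N.
The square-root prefactors combine to sqrt(2π·2N) / (sqrt(2π N)·sqrt(2π·1N)) = sqrt(2 / (2π·1·N)) = sqrt(1/(π·24n)).
Substituting N = 24n: C(48n, 24n) ~ (4)^(24n) · sqrt(1/(π·24n)).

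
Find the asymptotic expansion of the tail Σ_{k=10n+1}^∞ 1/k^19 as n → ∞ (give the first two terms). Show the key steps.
Σ_{k>10n} 1/k^19 = 1/(18 · (10n)^18) − 1/(2 · (10n)^19) + O(1/(10n)^20)

Compare to the integral: ∫_{10n}^∞ x^(−19) dx = [−x^(−18)/18]_{10n}^∞ = 1/((19−1)·(10n)^18). The Euler-Maclaurin correction adds −f(10n)/2 = −1/(2·(10n)^19). Euler-Maclaurin then gives
  Σ_{k>10n} 1/k^19 = ∫_{10n}^∞ dx/x^19 − 1/(2·(10n)^19) + O(1/(10n)^20).
(Equivalently this is ζ(19) − Σ_{k≤10n} 1/k^19.)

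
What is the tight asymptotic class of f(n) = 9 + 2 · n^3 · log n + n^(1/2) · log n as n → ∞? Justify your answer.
f(n) ∈ Θ(n^3 · log n)

Compare the terms by growth order. For large n, n^a · (log n)^b dominates n^a' · (log n)^b' iff a > a', or (a = a' and b > b'). Ranking the 3 terms shows the dominant one is 2 · n^3 · log n. Hence f(n) ∈ Θ(n^3 · log n).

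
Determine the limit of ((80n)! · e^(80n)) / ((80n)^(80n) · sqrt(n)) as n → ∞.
lim = sqrt(2π·80)

Stirling: (80n)! ~ sqrt(2π·80n) · (80n/e)^(80n). Hence
  (80n)! · e^(80n) / (80n)^(80n) ~ sqrt(2π·80n).
Dividing by sqrt(n): sqrt(2π·80n) / sqrt(n) = sqrt(2π·80) · n^((1−1)/2), so the limit is sqrt(2π·80).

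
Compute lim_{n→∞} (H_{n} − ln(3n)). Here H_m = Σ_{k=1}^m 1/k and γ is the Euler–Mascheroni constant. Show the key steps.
lim = −ln 3 + γ

By Euler-Maclaurin, H_m = ln m + γ + O(1/m). So
  H_{n} − ln(3n) = ln(n) + γ − ln(3n) + O(1/n)
                       = ln(1/3) + γ + O(1/n).
Hence the limit is ln(1/3) + γ.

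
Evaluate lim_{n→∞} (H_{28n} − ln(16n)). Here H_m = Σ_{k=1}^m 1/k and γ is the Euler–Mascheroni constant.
lim = ln(7/4) + γ

By Euler-Maclaurin, H_m = ln m + γ + O(1/m). So
  H_{28n} − ln(16n) = ln(28n) + γ − ln(16n) + O(1/n)
                       = ln(28/16) + γ + O(1/n).
Hence the limit is ln(28/16) + γ (= ln(7/4)).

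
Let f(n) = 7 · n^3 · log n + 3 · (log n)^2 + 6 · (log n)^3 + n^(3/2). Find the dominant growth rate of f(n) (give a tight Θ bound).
f(n) ∈ Θ(n^3 · log n)

Compare the terms by growth order. For large n, n^a · (log n)^b dominates n^a' · (log n)^b' iff a > a', or (a = a' and b > b'). Ranking the 4 terms shows the dominant one is 7 · n^3 · log n. Hence f(n) ∈ Θ(n^3 · log n).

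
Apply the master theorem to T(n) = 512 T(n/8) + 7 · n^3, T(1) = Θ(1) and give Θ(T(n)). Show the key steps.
T(n) = Θ(n^3 log n)

log_8 512 = 3, and f(n) = 7 · n^3 = Θ(n^(log_8 512)). This is Case 2 of the master theorem: T(n) = Θ(f(n) · log n) = Θ(n^3 log n).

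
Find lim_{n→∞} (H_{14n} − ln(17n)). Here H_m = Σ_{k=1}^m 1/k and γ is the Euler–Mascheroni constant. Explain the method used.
lim = ln(14/17) + γ

By Euler-Maclaurin, H_m = ln m + γ + O(1/m). So
  H_{14n} − ln(17n) = ln(14n) + γ − ln(17n) + O(1/n)
                       = ln(14/17) + γ + O(1/n).
Hence the limit is ln(14/17) + γ.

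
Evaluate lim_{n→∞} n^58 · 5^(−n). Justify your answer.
lim = 0

Exponentials with base > 1 dominate every fixed polynomial: for any fixed c, n^c / 5^n → 0 as n → ∞ (e.g. by the ratio test, or by writing 5^n = e^(n ln 5) and noting e^(n ln 5) / n^c → ∞). Hence n^58 · 5^(−n) = n^58 / 5^n → 0.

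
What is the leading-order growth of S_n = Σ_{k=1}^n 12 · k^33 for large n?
S_n ~ 6 · n^34 / 17

By integral comparison (Euler-Maclaurin), Σ_{k=1}^n 12 · k^33 = 12 · ∫_0^n x^33 dx + O(n^33) = 12 · n^34/34 = 6 · n^34 / 17 + O(n^33). (Equivalently, Faulhaber's formula gives the same leading term.)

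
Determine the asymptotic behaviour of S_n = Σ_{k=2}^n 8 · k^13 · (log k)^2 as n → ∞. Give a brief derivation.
S_n ~ 4 · n^14 · (log n)^2 / 7

By integral comparison, S_n = ∫_1^n 8 · x^13 · (log x)^2 dx + O(n^13 · (log n)^2). For the integral, the leading term of ∫_1^n x^13 (log x)^2 dx is n^14/14 · (log n)^2 (by repeated integration by parts; each step lowers the log-exponent and produces a relatively O(1/log n) correction). Hence S_n ~ 4 · n^14 · (log n)^2 / 7.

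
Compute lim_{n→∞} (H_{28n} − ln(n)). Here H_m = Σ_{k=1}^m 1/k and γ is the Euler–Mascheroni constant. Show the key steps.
lim = ln 28 + γ

By Euler-Maclaurin, H_m = ln m + γ + O(1/m). So
  H_{28n} − ln(n) = ln(28n) + γ − ln(n) + O(1/n)
                       = ln(28/1) + γ + O(1/n).
Hence the limit is ln(28/1) + γ.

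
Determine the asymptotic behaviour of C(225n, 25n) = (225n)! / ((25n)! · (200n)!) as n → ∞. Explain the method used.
C(225n, 25n) ~ (387420489/16777216)^(25n) · sqrt(9/(16π·25n))

Write N = 25n. Apply Stirling to each factorial:
  (9N)! ~ sqrt(2π·9N) · (9N/e)^(9N),
  N! ~ sqrt(2π N) · (N/e)^N,
  (8N)! ~ sqrt(2π·8N) · (8N/e)^(8N).
The exponential factors combine to (9N)^(9N) / (N^N · (8N)^(8N)) = 9^(9N)/8^(8N) = (9^9/8^8)^N = (387420489/16777216)^N.
The square-root prefactors combine to sqrt(2π·9N) / (sqrt(2π N)·sqrt(2π·8N)) = sqrt(9 / (2π·8·N)) = sqrt(9/(16π·25n)).
Substituting N = 25n: C(225n, 25n) ~ (387420489/16777216)^(25n) · sqrt(9/(16π·25n)).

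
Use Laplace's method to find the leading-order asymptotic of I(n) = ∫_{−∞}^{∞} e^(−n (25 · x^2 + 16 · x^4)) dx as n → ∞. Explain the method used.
I(n) ~ sqrt(π/(25n))

φ(x) = 25 · x^2 + 16 · x^4 has its unique global minimum at x* = 0 (since φ'(x) = 50x + 64x^3 = 0 only at x = 0 for real x with both coefficients positive, and φ → ∞ as |x| → ∞). At x* = 0, φ(0) = 0 and φ''(0) = 50. Laplace's method then gives
  I(n) ~ sqrt(2π / (n · φ''(0))) · e^(−n φ(0)) = sqrt(2π / (50n)) = sqrt(π/(25n)).
The 16 · x^4 term contributes only at subleading order (an O(1/n) relative correction).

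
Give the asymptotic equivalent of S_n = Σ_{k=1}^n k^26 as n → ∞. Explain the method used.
S_n ~ n^27 / 27

By integral comparison (Euler-Maclaurin), Σ_{k=1}^n k^26 = ∫_0^n x^26 dx + O(n^26) = n^27/27 + O(n^26). (Equivalently, Faulhaber's formula gives the same leading term.)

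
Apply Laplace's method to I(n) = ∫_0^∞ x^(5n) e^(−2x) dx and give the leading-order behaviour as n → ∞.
I(n) ~ (sqrt(2π·5n) / 2) · (5n/(2e))^(5n)

Write the integrand as exp(5n ln x − 2x) and set f(x) = 5n ln x − 2x. Then f'(x) = 5n/x − 2 = 0 at x* = 5n/2, and f''(x*) = −5n/x*^2 = −2^2/(5n). Laplace's method (interior maximum) gives
  I(n) ~ e^(f(x*)) · sqrt(2π / |f''(x*)|)
        = exp(5n ln(5n/2) − 5n) · sqrt(2π · 5n / 2^2)
        = (5n/2)^(5n) e^(−5n) · sqrt(2π·5n) / 2
        = (sqrt(2π·5n) / 2) · (5n/(2e))^(5n).
This matches Γ(5n+1)/2^(5n+1) with Stirling applied to Γ.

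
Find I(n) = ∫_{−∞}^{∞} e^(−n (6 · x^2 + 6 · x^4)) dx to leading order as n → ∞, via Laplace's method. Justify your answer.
I(n) ~ sqrt(π/(6n))

φ(x) = 6 · x^2 + 6 · x^4 has its unique global minimum at x* = 0 (since φ'(x) = 12x + 24x^3 = 0 only at x = 0 for real x with both coefficients positive, and φ → ∞ as |x| → ∞). At x* = 0, φ(0) = 0 and φ''(0) = 12. Laplace's method then gives
  I(n) ~ sqrt(2π / (n · φ''(0))) · e^(−n φ(0)) = sqrt(2π / (12n)) = sqrt(π/(6n)).
The 6 · x^4 term contributes only at subleading order (an O(1/n) relative correction).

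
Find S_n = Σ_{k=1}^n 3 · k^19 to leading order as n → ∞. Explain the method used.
S_n ~ 3 · n^20 / 20

By integral comparison (Euler-Maclaurin), Σ_{k=1}^n 3 · k^19 = 3 · ∫_0^n x^19 dx + O(n^19) = 3 · n^20/20 + O(n^19). (Equivalently, Faulhaber's formula gives the same leading term.)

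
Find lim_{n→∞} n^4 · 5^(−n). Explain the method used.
lim = 0

Exponentials with base > 1 dominate every fixed polynomial: for any fixed c, n^c / 5^n → 0 as n → ∞ (e.g. by the ratio test, or by writing 5^n = e^(n ln 5) and noting e^(n ln 5) / n^c → ∞). Hence n^4 · 5^(−n) = n^4 / 5^n → 0.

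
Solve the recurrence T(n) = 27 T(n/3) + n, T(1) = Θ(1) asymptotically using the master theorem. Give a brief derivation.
T(n) = Θ(n^3)

Master theorem: compare f(n) = n to n^(log_3 27) where log_3 27 = 3. Since 1 < log_3 27, we have f(n) = O(n^(log_3 27 − ε)) for some ε > 0 — Case 1. Hence T(n) = Θ(n^(log_3 27)) = Θ(n^3).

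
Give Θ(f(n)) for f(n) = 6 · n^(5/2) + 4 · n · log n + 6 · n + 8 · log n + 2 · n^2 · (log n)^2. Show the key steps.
f(n) ∈ Θ(n^(5/2))

Compare the terms by growth order. For large n, n^a · (log n)^b dominates n^a' · (log n)^b' iff a > a', or (a = a' and b > b'). Ranking the 5 terms shows the dominant one is 6 · n^(5/2). Hence f(n) ∈ Θ(n^(5/2)).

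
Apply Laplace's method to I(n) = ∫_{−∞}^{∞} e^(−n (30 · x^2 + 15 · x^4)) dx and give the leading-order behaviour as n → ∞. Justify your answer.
I(n) ~ sqrt(π/(30n))

φ(x) = 30 · x^2 + 15 · x^4 has its unique global minimum at x* = 0 (since φ'(x) = 60x + 60x^3 = 0 only at x = 0 for real x with both coefficients positive, and φ → ∞ as |x| → ∞). At x* = 0, φ(0) = 0 and φ''(0) = 60. Laplace's method then gives
  I(n) ~ sqrt(2π / (n · φ''(0))) · e^(−n φ(0)) = sqrt(2π / (60n)) = sqrt(π/(30n)).
The 15 · x^4 term contributes only at subleading order (an O(1/n) relative correction).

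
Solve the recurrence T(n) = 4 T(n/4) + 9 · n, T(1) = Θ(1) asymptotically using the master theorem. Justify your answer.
T(n) = Θ(n log n)

log_4 4 = 1, and f(n) = 9 · n = Θ(n^(log_4 4)). This is Case 2 of the master theorem: T(n) = Θ(f(n) · log n) = Θ(n log n).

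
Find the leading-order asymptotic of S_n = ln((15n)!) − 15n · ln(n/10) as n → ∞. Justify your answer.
S_n ~ 15n · (ln 150 − 1) + O(ln n)

Stirling: ln((15n)!) = 15n ln(15n) − 15n + O(ln n).
  S_n = 15n ln(15n) − 15n − 15n ln(n/10) + O(ln n)
      = 15n ln(15n) − 15n ln n + 15n ln 10 − 15n + O(ln n)
      = 15n ln 15 + 15n ln 10 − 15n + O(ln n)
      = 15n (ln 150 − 1) + O(ln n).
Numerically ln(150) − 1 ≈ 4.0106.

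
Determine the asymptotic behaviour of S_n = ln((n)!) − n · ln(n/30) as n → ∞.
S_n ~ n · (ln 30 − 1) + O(ln n)

Stirling: ln((n)!) = n ln(n) − n + O(ln n).
  S_n = n ln(n) − n − n ln(n/30) + O(ln n)
      = n ln(n) − n ln n + n ln 30 − n + O(ln n)
      = n ln 30 − n + O(ln n)
      = n (ln 30 − 1) + O(ln n).
Numerically ln(30) − 1 ≈ 2.4012.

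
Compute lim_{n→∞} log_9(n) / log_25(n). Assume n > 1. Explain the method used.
lim = ln(25) / ln(9) = log_9(25)

Change of base: log_9(n) = ln n / ln 9 and log_25(n) = ln n / ln 25. The ratio is (ln n / ln 9) · (ln 25 / ln n) = ln 25 / ln 9, a constant independent of n. So the limit is ln 25 / ln 9 = log_9(25).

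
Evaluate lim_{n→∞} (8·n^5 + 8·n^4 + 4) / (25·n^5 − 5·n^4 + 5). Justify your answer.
lim = 8/25

For large n the leading n^5 terms dominate both numerator and denominator. Dividing top and bottom by n^5, every other term tends to 0, leaving 8/25.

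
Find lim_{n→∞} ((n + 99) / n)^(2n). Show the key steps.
lim = e^198

Rewrite as (1 + 99/n)^(2n). By the standard limit (1 + x/n)^n → e^x, we have (1 + 99/n)^n → e^99, and raising to the 2nd power gives e^198.
More precisely, ln[(1 + 99/n)^(2n)] = 2n · ln(1 + 99/n) = 2n · (99/n + O(1/n^2)) = 198 + O(1/n) → 198.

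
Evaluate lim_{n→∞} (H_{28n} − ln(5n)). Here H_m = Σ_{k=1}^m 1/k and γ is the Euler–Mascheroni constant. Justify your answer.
lim = ln(28/5) + γ

By Euler-Maclaurin, H_m = ln m + γ + O(1/m). So
  H_{28n} − ln(5n) = ln(28n) + γ − ln(5n) + O(1/n)
                       = ln(28/5) + γ + O(1/n).
Hence the limit is ln(28/5) + γ.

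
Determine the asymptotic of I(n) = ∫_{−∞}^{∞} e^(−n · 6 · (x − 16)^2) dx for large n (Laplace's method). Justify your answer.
I(n) = sqrt(π/(6n))

Here φ(x) = 6 · (x − 16)^2 has its unique minimum at x* = 16 with φ(x*) = 0 and φ''(x*) = 12. Laplace's method gives
  I(n) ~ e^(−n φ(x*)) · sqrt(2π / (n · φ''(x*))) = sqrt(2π / (12n)) = sqrt(π/(6n)).
This is exact: substituting u = (x − 16)·sqrt(6n) gives I(n) = (1/sqrt(6n)) ∫_{−∞}^{∞} e^(−u^2) du = sqrt(π/(6n)).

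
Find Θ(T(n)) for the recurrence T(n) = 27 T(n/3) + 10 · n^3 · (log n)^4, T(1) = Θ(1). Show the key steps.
T(n) = Θ(n^3 · (log n)^5)

Here log_3 27 = 3 and f(n) = 10 · n^3 · (log n)^4 = Θ(n^(log_3 27) · (log n)^4). This is the extended Case 2 of the master theorem (f matches the critical exponent up to log factors), giving T(n) = Θ(n^(log_3 27) · (log n)^(4+1)) = Θ(n^3 · (log n)^5).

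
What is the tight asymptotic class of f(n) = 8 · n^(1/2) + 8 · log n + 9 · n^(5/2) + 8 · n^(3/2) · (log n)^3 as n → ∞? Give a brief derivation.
f(n) ∈ Θ(n^(5/2))

Compare the terms by growth order. For large n, n^a · (log n)^b dominates n^a' · (log n)^b' iff a > a', or (a = a' and b > b'). Ranking the 4 terms shows the dominant one is 9 · n^(5/2). Hence f(n) ∈ Θ(n^(5/2)).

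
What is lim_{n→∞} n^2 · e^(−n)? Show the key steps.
lim = 0

Exponentials with base > 1 dominate every fixed polynomial: for any fixed c, n^c / e^n → 0 as n → ∞ (e.g. by the ratio test, or since e^n grows faster than any power of n). Hence n^2 · e^(−n) = n^2 / e^n → 0.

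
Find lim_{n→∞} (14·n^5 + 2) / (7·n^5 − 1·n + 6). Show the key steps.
lim = 14/7 = 2

For large n the leading n^5 terms dominate both numerator and denominator. Dividing top and bottom by n^5, every other term tends to 0, leaving 14/7 = 2.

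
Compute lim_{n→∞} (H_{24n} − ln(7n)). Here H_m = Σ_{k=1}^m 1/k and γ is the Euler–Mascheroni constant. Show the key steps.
lim = ln(24/7) + γ

By Euler-Maclaurin, H_m = ln m + γ + O(1/m). So
  H_{24n} − ln(7n) = ln(24n) + γ − ln(7n) + O(1/n)
                       = ln(24/7) + γ + O(1/n).
Hence the limit is ln(24/7) + γ.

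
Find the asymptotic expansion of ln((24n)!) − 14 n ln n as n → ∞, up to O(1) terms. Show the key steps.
ln((24n)!) − 14 n ln n = 10 n ln n + 24(ln 24 − 1) n + (1/2) ln(2π·24n) + O(1/n)

Stirling: ln((24n)!) = 24n ln(24n) − 24n + (1/2) ln(2π·24n) + O(1/n).
Expand 24n ln(24n) = 24n (ln n + ln 24) = 24n ln n + 24n ln 24.
Subtract 14n ln n: leading term is (24 − 14) n ln n = 10 n ln n. The next term is 24n ln 24 − 24n = 24(ln 24 − 1) n. Then the (1/2) ln(2π·24n) correction.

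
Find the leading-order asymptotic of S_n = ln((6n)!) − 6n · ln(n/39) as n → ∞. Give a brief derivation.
S_n ~ 6n · (ln 234 − 1) + O(ln n)

Stirling: ln((6n)!) = 6n ln(6n) − 6n + O(ln n).
  S_n = 6n ln(6n) − 6n − 6n ln(n/39) + O(ln n)
      = 6n ln(6n) − 6n ln n + 6n ln 39 − 6n + O(ln n)
      = 6n ln 6 + 6n ln 39 − 6n + O(ln n)
      = 6n (ln 234 − 1) + O(ln n).
Numerically ln(234) − 1 ≈ 4.4553.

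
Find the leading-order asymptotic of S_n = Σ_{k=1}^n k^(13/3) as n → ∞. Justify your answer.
S_n ~ (3/16) · n^(16/3)

Integral comparison: Σ_{k=1}^n k^(13/3) = ∫_0^n x^(13/3) dx + O(n^(13/3)). The integral is n^(1 + 13/3) / (1 + 13/3) = n^((13+3)/3) / ((13+3)/3) = (3/16) · n^(16/3).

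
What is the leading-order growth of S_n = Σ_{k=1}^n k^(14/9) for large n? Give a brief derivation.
S_n ~ (9/23) · n^(23/9)

Integral comparison: Σ_{k=1}^n k^(14/9) = ∫_0^n x^(14/9) dx + O(n^(14/9)). The integral is n^(1 + 14/9) / (1 + 14/9) = n^((14+9)/9) / ((14+9)/9) = (9/23) · n^(23/9).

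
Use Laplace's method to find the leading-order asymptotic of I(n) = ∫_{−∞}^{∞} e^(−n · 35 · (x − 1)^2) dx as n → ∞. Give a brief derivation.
I(n) = sqrt(π/(35n))

Here φ(x) = 35 · (x − 1)^2 has its unique minimum at x* = 1 with φ(x*) = 0 and φ''(x*) = 70. Laplace's method gives
  I(n) ~ e^(−n φ(x*)) · sqrt(2π / (n · φ''(x*))) = sqrt(2π / (70n)) = sqrt(π/(35n)).
This is exact: substituting u = (x − 1)·sqrt(35n) gives I(n) = (1/sqrt(35n)) ∫_{−∞}^{∞} e^(−u^2) du = sqrt(π/(35n)).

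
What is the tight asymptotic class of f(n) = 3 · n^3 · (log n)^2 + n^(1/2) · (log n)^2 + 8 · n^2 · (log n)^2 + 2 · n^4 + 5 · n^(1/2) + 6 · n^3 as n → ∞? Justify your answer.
f(n) ∈ Θ(n^4)

Compare the terms by growth order. For large n, n^a · (log n)^b dominates n^a' · (log n)^b' iff a > a', or (a = a' and b > b'). Ranking the 6 terms shows the dominant one is 2 · n^4. Hence f(n) ∈ Θ(n^4).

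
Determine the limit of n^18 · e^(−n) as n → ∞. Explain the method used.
lim = 0

Exponentials with base > 1 dominate every fixed polynomial: for any fixed c, n^c / e^n → 0 as n → ∞ (e.g. by the ratio test, or since e^n grows faster than any power of n). Hence n^18 · e^(−n) = n^18 / e^n → 0.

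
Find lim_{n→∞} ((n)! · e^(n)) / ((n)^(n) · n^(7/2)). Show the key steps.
lim = 0

Stirling: (n)! ~ sqrt(2π·n) · (n/e)^(n). Hence
  (n)! · e^(n) / (n)^(n) ~ sqrt(2π·n).
Dividing by n^(7/2): sqrt(2π·n) / n^(7/2) = sqrt(2π) · n^((1−7)/2), so the expression behaves like sqrt(2π) · n^((1−7)/2) → 0.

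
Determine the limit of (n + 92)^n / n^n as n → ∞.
lim = e^92

Rewrite as (1 + 92/n)^(n). By the standard limit (1 + x/n)^n → e^x, we have (1 + 92/n)^n → e^92, and raising to the 1st power gives e^92.
More precisely, ln[(1 + 92/n)^(n)] = n · ln(1 + 92/n) = n · (92/n + O(1/n^2)) = 92 + O(1/n) → 92.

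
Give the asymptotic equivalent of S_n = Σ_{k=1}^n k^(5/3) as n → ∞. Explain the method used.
S_n ~ (3/8) · n^(8/3)

Integral comparison: Σ_{k=1}^n k^(5/3) = ∫_0^n x^(5/3) dx + O(n^(5/3)). The integral is n^(1 + 5/3) / (1 + 5/3) = n^((5+3)/3) / ((5+3)/3) = (3/8) · n^(8/3).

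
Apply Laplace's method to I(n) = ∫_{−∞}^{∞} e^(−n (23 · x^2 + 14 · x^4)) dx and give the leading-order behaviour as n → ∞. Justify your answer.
I(n) ~ sqrt(π/(23n))

φ(x) = 23 · x^2 + 14 · x^4 has its unique global minimum at x* = 0 (since φ'(x) = 46x + 56x^3 = 0 only at x = 0 for real x with both coefficients positive, and φ → ∞ as |x| → ∞). At x* = 0, φ(0) = 0 and φ''(0) = 46. Laplace's method then gives
  I(n) ~ sqrt(2π / (n · φ''(0))) · e^(−n φ(0)) = sqrt(2π / (46n)) = sqrt(π/(23n)).
The 14 · x^4 term contributes only at subleading order (an O(1/n) relative correction).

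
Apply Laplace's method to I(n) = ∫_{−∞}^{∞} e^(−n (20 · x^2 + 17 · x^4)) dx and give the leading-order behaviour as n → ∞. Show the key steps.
I(n) ~ sqrt(π/(20n))

φ(x) = 20 · x^2 + 17 · x^4 has its unique global minimum at x* = 0 (since φ'(x) = 40x + 68x^3 = 0 only at x = 0 for real x with both coefficients positive, and φ → ∞ as |x| → ∞). At x* = 0, φ(0) = 0 and φ''(0) = 40. Laplace's method then gives
  I(n) ~ sqrt(2π / (n · φ''(0))) · e^(−n φ(0)) = sqrt(2π / (40n)) = sqrt(π/(20n)).
The 17 · x^4 term contributes only at subleading order (an O(1/n) relative correction).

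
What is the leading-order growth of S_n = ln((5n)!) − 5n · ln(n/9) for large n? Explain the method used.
S_n ~ 5n · (ln 45 − 1) + O(ln n)

Stirling: ln((5n)!) = 5n ln(5n) − 5n + O(ln n).
  S_n = 5n ln(5n) − 5n − 5n ln(n/9) + O(ln n)
      = 5n ln(5n) − 5n ln n + 5n ln 9 − 5n + O(ln n)
      = 5n ln 5 + 5n ln 9 − 5n + O(ln n)
      = 5n (ln 45 − 1) + O(ln n).
Numerically ln(45) − 1 ≈ 2.8067.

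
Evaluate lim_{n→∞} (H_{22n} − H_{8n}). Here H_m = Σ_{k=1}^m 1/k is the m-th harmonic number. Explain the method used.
lim = ln(22/8) = ln(11/4)

Euler-Maclaurin gives H_m = ln m + γ + 1/(2m) + O(1/m^2). The γ and O(1/m) terms cancel in the difference:
  H_{22n} − H_{8n} = ln(22n) − ln(8n) + O(1/n) = ln(22/8) + O(1/n).
Hence the limit is ln(22/8) = ln(11/4).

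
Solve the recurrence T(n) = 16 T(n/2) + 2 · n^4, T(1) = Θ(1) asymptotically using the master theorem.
T(n) = Θ(n^4 log n)

log_2 16 = 4, and f(n) = 2 · n^4 = Θ(n^(log_2 16)). This is Case 2 of the master theorem: T(n) = Θ(f(n) · log n) = Θ(n^4 log n).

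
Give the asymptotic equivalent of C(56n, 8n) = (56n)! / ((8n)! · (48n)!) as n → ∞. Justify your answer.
C(56n, 8n) ~ (823543/46656)^(8n) · sqrt(7/(12π·8n))

Write N = 8n. Apply Stirling to each factorial:
  (7N)! ~ sqrt(2π·7N) · (7N/e)^(7N),
  N! ~ sqrt(2π N) · (N/e)^N,
  (6N)! ~ sqrt(2π·6N) · (6N/e)^(6N).
The exponential factors combine to (7N)^(7N) / (N^N · (6N)^(6N)) = 7^(7N)/6^(6N) = (7^7/6^6)^N = (823543/46656)^N.
The square-root prefactors combine to sqrt(2π·7N) / (sqrt(2π N)·sqrt(2π·6N)) = sqrt(7 / (2π·6·N)) = sqrt(7/(12π·8n)).
Substituting N = 8n: C(56n, 8n) ~ (823543/46656)^(8n) · sqrt(7/(12π·8n)).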